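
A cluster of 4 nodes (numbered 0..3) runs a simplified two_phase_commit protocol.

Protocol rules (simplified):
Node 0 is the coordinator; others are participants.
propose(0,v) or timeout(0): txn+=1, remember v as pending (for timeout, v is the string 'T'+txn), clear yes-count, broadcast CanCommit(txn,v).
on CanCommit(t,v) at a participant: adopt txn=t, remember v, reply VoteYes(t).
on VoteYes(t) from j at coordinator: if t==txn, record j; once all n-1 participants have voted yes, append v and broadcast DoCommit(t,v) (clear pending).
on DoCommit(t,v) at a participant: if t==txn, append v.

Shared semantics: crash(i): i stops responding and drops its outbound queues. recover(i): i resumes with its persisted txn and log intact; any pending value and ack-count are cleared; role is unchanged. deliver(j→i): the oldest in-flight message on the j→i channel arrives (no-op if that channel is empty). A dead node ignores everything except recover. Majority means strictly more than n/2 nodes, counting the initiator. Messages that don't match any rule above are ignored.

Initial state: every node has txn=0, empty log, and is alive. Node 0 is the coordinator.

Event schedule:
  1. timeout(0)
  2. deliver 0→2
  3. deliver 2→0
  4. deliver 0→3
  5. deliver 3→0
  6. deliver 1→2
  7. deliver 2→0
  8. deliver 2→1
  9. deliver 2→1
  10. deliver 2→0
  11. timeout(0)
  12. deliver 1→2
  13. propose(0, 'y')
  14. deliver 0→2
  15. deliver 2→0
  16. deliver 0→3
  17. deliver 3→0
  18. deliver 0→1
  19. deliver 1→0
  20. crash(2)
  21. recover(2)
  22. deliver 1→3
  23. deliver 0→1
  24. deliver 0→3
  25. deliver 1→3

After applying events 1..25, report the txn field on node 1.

2

[1] timeout(0) → N0(coor t1 [-])
[2] deliver 0→2 → N2(part t1 [-])
[3] deliver 2→0 → ∅
[4] deliver 0→3 → N3(part t1 [-])
[5] deliver 3→0 → ∅
[6] deliver 1→2 → ∅
[7] deliver 2→0 → ∅
[8] deliver 2→1 → ∅
[9] deliver 2→1 → ∅
[10] deliver 2→0 → ∅
[11] timeout(0) → N0(coor t2 [-])
[12] deliver 1→2 → ∅
[13] propose(0,'y') → N0(coor t3 [-])
[14] deliver 0→2 → N2(part t2 [-])
[15] deliver 2→0 → ∅
[16] deliver 0→3 → N3(part t2 [-])
[17] deliver 3→0 → ∅
[18] deliver 0→1 → N1(part t1 [-])
[19] deliver 1→0 → ∅
[20] crash(2) → N2(✗part t2 [-])
[21] recover(2) → N2(part t2 [-])
[22] deliver 1→3 → ∅
[23] deliver 0→1 → N1(part t2 [-])
[24] deliver 0→3 → N3(part t3 [-])
[25] deliver 1→3 → ∅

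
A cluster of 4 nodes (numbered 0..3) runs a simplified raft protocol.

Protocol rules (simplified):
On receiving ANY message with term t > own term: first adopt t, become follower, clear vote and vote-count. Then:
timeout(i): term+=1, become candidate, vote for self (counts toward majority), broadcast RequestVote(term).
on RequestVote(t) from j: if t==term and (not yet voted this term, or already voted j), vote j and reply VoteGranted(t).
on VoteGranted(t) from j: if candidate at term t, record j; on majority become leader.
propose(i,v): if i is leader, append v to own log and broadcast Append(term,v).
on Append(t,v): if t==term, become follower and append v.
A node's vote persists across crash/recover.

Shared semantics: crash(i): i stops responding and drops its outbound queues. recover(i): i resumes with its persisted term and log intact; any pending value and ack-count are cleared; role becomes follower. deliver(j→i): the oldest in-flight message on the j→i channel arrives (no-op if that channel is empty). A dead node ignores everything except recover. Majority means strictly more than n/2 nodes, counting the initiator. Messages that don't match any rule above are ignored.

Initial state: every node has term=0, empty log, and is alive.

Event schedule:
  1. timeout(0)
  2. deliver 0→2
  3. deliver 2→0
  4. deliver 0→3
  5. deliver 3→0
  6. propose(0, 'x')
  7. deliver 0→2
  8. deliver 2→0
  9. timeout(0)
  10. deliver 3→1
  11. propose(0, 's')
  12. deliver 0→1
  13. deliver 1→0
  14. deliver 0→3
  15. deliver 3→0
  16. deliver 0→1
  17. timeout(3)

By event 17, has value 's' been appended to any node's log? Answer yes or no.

no

after 1 — timeout(0): n0:cand/t1/[-]
after 2 — deliver 0→2: n2:foll/t1/[-]
after 3 — deliver 2→0: ·
after 4 — deliver 0→3: n3:foll/t1/[-]
after 5 — deliver 3→0: n0:lead/t1/[-]
after 6 — propose(0,'x'): n0:lead/t1/[x]
after 7 — deliver 0→2: n2:foll/t1/[x]
after 8 — deliver 2→0: ·
after 9 — timeout(0): n0:cand/t2/[x]
after 10 — deliver 3→1: ·
after 11 — propose(0,'s'): ·
after 12 — deliver 0→1: n1:foll/t1/[-]
after 13 — deliver 1→0: ·
after 14 — deliver 0→3: n3:foll/t1/[x]
after 15 — deliver 3→0: ·
after 16 — deliver 0→1: n1:foll/t1/[x]
after 17 — timeout(3): n3:cand/t2/[x]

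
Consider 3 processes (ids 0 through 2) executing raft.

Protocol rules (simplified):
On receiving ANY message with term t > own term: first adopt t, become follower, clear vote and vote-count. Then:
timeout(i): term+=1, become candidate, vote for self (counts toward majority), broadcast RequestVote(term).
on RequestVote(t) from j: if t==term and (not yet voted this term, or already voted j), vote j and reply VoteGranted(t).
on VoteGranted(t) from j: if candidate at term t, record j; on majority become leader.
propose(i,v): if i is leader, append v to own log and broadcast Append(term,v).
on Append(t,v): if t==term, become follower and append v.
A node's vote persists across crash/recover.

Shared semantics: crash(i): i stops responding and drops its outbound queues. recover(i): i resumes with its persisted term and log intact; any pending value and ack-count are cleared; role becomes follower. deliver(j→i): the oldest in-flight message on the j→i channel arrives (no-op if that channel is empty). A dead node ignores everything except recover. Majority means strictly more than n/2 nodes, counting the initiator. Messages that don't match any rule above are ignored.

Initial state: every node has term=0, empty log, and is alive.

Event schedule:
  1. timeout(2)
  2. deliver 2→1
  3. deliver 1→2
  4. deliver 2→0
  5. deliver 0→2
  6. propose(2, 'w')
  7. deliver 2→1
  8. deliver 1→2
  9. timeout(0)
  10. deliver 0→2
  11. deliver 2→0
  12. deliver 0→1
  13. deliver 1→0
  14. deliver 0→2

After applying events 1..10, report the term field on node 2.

2

[1] timeout(2) → N2(cand t1 [-])
[2] deliver 2→1 → N1(foll t1 [-])
[3] deliver 1→2 → N2(lead t1 [-])
[4] deliver 2→0 → N0(foll t1 [-])
[5] deliver 0→2 → ∅
[6] propose(2,'w') → N2(lead t1 [w])
[7] deliver 2→1 → N1(foll t1 [w])
[8] deliver 1→2 → ∅
[9] timeout(0) → N0(cand t2 [-])
[10] deliver 0→2 → N2(foll t2 [w])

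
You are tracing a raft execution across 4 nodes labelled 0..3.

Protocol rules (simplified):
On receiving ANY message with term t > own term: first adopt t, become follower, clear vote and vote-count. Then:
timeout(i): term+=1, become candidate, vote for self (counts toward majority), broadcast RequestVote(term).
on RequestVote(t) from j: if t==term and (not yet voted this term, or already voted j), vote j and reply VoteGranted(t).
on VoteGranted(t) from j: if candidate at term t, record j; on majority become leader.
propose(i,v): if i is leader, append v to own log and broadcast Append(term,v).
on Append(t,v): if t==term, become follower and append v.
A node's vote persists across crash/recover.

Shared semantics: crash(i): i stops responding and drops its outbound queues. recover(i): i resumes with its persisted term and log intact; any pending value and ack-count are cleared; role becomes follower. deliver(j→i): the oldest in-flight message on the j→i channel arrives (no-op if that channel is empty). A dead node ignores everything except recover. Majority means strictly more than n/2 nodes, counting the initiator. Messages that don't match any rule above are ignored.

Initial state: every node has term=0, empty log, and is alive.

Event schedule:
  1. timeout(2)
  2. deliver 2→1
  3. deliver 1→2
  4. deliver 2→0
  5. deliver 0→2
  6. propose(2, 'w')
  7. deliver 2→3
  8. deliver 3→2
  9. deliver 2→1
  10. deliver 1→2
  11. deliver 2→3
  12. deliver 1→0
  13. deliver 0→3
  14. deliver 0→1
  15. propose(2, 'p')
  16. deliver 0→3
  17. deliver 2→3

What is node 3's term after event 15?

1

step 1 timeout(2): 2={cand,t=1,log=-}
step 2 deliver 2→1: 1={foll,t=1,log=-}
step 3 deliver 1→2: —
step 4 deliver 2→0: 0={foll,t=1,log=-}
step 5 deliver 0→2: 2={lead,t=1,log=-}
step 6 propose(2,'w'): 2={lead,t=1,log=w}
step 7 deliver 2→3: 3={foll,t=1,log=-}
step 8 deliver 3→2: —
step 9 deliver 2→1: 1={foll,t=1,log=w}
step 10 deliver 1→2: —
step 11 deliver 2→3: 3={foll,t=1,log=w}
step 12 deliver 1→0: —
step 13 deliver 0→3: —
step 14 deliver 0→1: —
step 15 propose(2,'p'): 2={lead,t=1,log=w,p}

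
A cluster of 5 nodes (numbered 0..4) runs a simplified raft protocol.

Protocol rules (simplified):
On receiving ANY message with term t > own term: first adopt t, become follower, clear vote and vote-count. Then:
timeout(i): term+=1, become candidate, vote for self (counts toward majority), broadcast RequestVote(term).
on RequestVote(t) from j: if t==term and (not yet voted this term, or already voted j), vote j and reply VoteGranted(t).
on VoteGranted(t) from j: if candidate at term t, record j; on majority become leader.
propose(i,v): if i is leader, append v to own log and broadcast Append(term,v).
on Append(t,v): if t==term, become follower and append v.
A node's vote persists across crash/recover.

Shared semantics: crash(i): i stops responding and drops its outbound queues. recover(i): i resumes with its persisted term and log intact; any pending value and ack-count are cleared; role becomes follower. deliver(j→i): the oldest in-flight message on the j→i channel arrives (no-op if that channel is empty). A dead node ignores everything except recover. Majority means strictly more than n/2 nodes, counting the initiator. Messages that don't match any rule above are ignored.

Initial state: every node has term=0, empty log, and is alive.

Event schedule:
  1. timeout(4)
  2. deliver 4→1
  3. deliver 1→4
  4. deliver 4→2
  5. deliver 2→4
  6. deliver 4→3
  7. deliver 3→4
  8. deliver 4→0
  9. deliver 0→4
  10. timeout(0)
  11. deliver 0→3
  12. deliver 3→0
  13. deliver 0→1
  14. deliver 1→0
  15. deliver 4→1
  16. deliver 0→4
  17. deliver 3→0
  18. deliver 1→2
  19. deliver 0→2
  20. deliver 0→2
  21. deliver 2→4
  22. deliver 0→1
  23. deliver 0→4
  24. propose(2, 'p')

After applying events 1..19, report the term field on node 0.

e1 timeout(4): 4[cand,t=1,-]
e2 deliver 4→1: 1[foll,t=1,-]
e3 deliver 1→4: ·
e4 deliver 4→2: 2[foll,t=1,-]
e5 deliver 2→4: 4[lead,t=1,-]
e6 deliver 4→3: 3[foll,t=1,-]
e7 deliver 3→4: ·
e8 deliver 4→0: 0[foll,t=1,-]
e9 deliver 0→4: ·
e10 timeout(0): 0[cand,t=2,-]
e11 deliver 0→3: 3[foll,t=2,-]
e12 deliver 3→0: ·
e13 deliver 0→1: 1[foll,t=2,-]
e14 deliver 1→0: 0[lead,t=2,-]
e15 deliver 4→1: ·
e16 deliver 0→4: 4[foll,t=2,-]
e17 deliver 3→0: ·
e18 deliver 1→2: ·
e19 deliver 0→2: 2[foll,t=2,-]

2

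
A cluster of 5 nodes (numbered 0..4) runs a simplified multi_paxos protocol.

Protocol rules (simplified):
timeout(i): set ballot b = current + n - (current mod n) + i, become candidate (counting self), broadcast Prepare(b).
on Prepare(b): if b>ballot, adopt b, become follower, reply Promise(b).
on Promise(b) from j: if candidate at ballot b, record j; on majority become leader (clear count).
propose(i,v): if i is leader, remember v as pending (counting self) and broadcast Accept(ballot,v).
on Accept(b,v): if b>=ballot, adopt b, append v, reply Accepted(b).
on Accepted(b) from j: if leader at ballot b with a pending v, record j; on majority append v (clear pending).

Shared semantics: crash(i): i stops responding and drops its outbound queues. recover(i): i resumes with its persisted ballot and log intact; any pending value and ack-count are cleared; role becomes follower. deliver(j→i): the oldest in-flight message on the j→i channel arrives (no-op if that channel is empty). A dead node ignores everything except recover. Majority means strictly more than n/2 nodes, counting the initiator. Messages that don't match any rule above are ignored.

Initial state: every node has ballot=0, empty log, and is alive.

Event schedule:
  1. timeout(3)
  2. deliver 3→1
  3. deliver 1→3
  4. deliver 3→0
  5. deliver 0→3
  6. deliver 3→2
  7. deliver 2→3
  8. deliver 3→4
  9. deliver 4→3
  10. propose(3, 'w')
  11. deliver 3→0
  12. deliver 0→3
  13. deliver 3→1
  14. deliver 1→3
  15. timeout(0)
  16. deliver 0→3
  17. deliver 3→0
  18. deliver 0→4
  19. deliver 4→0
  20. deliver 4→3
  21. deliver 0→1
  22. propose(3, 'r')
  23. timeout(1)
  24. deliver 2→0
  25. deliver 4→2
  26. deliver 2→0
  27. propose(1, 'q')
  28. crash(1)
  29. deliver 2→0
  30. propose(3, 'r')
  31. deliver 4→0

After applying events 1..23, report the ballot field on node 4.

10

step 1 timeout(3): 3={cand,b=8,log=-}
step 2 deliver 3→1: 1={foll,b=8,log=-}
step 3 deliver 1→3: —
step 4 deliver 3→0: 0={foll,b=8,log=-}
step 5 deliver 0→3: 3={lead,b=8,log=-}
step 6 deliver 3→2: 2={foll,b=8,log=-}
step 7 deliver 2→3: —
step 8 deliver 3→4: 4={foll,b=8,log=-}
step 9 deliver 4→3: —
step 10 propose(3,'w'): —
step 11 deliver 3→0: 0={foll,b=8,log=w}
step 12 deliver 0→3: —
step 13 deliver 3→1: 1={foll,b=8,log=w}
step 14 deliver 1→3: 3={lead,b=8,log=w}
step 15 timeout(0): 0={cand,b=10,log=w}
step 16 deliver 0→3: 3={foll,b=10,log=w}
step 17 deliver 3→0: —
step 18 deliver 0→4: 4={foll,b=10,log=-}
step 19 deliver 4→0: 0={lead,b=10,log=w}
step 20 deliver 4→3: —
step 21 deliver 0→1: 1={foll,b=10,log=w}
step 22 propose(3,'r'): —
step 23 timeout(1): 1={cand,b=16,log=w}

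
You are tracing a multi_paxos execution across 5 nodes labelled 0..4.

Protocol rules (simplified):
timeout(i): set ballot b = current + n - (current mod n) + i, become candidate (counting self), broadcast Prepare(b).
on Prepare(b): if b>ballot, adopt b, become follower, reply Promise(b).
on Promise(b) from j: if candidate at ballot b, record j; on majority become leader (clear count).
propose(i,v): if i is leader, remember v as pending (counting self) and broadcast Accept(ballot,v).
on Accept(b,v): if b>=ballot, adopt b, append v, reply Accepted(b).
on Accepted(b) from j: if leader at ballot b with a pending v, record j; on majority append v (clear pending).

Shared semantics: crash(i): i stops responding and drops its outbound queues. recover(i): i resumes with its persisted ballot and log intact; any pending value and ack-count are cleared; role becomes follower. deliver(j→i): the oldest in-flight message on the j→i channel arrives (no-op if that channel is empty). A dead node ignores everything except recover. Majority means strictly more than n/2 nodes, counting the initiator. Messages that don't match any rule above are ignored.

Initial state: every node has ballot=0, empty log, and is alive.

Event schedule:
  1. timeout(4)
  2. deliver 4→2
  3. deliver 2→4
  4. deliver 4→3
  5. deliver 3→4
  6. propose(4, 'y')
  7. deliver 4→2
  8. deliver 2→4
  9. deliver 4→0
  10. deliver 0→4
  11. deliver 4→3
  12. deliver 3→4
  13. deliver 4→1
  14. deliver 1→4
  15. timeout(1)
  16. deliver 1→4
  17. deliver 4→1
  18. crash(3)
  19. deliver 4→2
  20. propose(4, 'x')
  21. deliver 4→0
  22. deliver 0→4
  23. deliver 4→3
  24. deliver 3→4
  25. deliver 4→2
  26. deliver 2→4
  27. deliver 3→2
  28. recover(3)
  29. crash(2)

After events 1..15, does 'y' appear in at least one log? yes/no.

step 1 timeout(4): 4={cand,b=9,log=-}
step 2 deliver 4→2: 2={foll,b=9,log=-}
step 3 deliver 2→4: —
step 4 deliver 4→3: 3={foll,b=9,log=-}
step 5 deliver 3→4: 4={lead,b=9,log=-}
step 6 propose(4,'y'): —
step 7 deliver 4→2: 2={foll,b=9,log=y}
step 8 deliver 2→4: —
step 9 deliver 4→0: 0={foll,b=9,log=-}
step 10 deliver 0→4: —
step 11 deliver 4→3: 3={foll,b=9,log=y}
step 12 deliver 3→4: 4={lead,b=9,log=y}
step 13 deliver 4→1: 1={foll,b=9,log=-}
step 14 deliver 1→4: —
step 15 timeout(1): 1={cand,b=11,log=-}

yes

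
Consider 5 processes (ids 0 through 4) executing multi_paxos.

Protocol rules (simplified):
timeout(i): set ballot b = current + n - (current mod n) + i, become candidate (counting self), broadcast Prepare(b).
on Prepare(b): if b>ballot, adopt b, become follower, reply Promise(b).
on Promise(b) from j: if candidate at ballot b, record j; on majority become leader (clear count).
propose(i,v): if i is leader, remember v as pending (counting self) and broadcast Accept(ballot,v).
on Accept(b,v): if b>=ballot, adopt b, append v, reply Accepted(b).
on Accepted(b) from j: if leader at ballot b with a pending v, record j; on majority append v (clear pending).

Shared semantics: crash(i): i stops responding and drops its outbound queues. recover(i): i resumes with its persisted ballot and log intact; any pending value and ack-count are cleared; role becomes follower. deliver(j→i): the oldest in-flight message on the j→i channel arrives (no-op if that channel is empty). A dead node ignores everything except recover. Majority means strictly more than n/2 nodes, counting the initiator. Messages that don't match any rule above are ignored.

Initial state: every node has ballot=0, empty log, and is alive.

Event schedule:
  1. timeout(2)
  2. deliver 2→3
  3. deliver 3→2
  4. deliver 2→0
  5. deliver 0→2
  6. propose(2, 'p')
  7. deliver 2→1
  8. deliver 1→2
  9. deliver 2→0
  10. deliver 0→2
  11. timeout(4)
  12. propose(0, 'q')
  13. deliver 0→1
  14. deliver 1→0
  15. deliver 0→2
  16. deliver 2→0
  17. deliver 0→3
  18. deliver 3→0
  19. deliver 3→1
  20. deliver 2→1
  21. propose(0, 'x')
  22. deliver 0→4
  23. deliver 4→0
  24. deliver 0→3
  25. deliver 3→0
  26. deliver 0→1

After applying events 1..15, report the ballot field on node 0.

7

1. timeout(2):  <2:cand b7 ->
2. deliver 2→3:  <3:foll b7 ->
3. deliver 3→2:  nop
4. deliver 2→0:  <0:foll b7 ->
5. deliver 0→2:  <2:lead b7 ->
6. propose(2,'p'):  nop
7. deliver 2→1:  <1:foll b7 ->
8. deliver 1→2:  nop
9. deliver 2→0:  <0:foll b7 p>
10. deliver 0→2:  nop
11. timeout(4):  <4:cand b9 ->
12. propose(0,'q'):  nop
13. deliver 0→1:  nop
14. deliver 1→0:  nop
15. deliver 0→2:  nop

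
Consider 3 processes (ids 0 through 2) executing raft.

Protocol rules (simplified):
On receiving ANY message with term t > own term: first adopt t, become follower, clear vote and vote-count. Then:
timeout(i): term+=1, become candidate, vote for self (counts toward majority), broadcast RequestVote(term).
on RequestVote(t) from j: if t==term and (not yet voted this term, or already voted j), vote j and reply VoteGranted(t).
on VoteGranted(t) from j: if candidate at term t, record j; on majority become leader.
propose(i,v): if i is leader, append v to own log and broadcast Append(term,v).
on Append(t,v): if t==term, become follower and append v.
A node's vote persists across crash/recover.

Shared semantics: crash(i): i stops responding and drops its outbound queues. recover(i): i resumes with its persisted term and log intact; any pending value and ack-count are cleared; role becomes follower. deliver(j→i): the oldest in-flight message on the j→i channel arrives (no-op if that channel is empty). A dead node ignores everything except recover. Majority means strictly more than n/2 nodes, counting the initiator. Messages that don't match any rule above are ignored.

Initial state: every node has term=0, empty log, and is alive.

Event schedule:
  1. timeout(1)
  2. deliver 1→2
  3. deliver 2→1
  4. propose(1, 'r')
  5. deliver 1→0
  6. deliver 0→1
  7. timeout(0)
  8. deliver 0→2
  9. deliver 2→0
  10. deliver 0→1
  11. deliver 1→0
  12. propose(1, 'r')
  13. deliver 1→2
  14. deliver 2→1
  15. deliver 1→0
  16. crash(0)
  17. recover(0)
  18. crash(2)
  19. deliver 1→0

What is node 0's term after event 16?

e1 timeout(1): 1[cand,t=1,-]
e2 deliver 1→2: 2[foll,t=1,-]
e3 deliver 2→1: 1[lead,t=1,-]
e4 propose(1,'r'): 1[lead,t=1,r]
e5 deliver 1→0: 0[foll,t=1,-]
e6 deliver 0→1: ·
e7 timeout(0): 0[cand,t=2,-]
e8 deliver 0→2: 2[foll,t=2,-]
e9 deliver 2→0: 0[lead,t=2,-]
e10 deliver 0→1: 1[foll,t=2,r]
e11 deliver 1→0: ·
e12 propose(1,'r'): ·
e13 deliver 1→2: ·
e14 deliver 2→1: ·
e15 deliver 1→0: ·
e16 crash(0): 0[✗lead,t=2,-]

2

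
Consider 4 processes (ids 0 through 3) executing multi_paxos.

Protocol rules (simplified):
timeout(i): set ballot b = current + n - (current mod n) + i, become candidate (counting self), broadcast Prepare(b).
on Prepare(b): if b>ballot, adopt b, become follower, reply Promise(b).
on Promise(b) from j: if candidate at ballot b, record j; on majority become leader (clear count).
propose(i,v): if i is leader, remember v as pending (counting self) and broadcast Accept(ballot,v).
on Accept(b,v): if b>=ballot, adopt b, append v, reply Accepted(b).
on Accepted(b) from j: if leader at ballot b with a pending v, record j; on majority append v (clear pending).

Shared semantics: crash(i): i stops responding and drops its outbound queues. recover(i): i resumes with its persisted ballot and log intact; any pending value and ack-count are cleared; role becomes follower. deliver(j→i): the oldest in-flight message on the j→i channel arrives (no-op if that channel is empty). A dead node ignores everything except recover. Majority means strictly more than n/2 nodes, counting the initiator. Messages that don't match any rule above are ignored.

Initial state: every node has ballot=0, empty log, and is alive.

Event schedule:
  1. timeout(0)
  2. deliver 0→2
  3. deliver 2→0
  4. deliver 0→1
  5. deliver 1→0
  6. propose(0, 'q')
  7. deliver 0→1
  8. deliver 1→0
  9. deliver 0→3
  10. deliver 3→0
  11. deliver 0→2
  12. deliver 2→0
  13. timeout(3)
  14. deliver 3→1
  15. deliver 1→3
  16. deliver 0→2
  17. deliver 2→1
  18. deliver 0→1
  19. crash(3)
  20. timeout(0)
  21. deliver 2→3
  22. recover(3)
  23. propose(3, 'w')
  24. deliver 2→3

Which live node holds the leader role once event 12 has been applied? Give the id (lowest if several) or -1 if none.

step 1 timeout(0): 0={cand,b=4,log=-}
step 2 deliver 0→2: 2={foll,b=4,log=-}
step 3 deliver 2→0: —
step 4 deliver 0→1: 1={foll,b=4,log=-}
step 5 deliver 1→0: 0={lead,b=4,log=-}
step 6 propose(0,'q'): —
step 7 deliver 0→1: 1={foll,b=4,log=q}
step 8 deliver 1→0: —
step 9 deliver 0→3: 3={foll,b=4,log=-}
step 10 deliver 3→0: —
step 11 deliver 0→2: 2={foll,b=4,log=q}
step 12 deliver 2→0: 0={lead,b=4,log=q}

0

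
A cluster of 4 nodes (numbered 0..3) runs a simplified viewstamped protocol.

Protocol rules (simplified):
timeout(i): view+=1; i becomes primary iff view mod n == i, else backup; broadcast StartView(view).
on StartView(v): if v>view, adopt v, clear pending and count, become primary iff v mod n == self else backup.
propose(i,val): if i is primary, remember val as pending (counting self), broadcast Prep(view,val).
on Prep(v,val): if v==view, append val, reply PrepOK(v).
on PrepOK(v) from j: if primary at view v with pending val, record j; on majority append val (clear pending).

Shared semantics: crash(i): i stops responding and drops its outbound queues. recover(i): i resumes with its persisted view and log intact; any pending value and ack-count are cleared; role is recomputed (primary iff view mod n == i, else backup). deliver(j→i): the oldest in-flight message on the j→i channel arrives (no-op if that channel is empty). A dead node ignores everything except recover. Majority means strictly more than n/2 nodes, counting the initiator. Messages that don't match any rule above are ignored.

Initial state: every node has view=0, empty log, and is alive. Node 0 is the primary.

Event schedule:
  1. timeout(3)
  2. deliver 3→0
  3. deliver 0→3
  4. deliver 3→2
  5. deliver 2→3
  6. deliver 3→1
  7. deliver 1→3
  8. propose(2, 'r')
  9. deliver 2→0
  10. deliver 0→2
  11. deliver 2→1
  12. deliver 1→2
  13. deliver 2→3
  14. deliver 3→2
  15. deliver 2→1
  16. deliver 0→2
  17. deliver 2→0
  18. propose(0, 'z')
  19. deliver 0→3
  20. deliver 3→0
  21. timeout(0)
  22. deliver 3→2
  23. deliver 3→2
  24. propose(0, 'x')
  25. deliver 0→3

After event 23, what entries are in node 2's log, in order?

[1] timeout(3) → N3(back v1 [-])
[2] deliver 3→0 → N0(back v1 [-])
[3] deliver 0→3 → ∅
[4] deliver 3→2 → N2(back v1 [-])
[5] deliver 2→3 → ∅
[6] deliver 3→1 → N1(prim v1 [-])
[7] deliver 1→3 → ∅
[8] propose(2,'r') → ∅
[9] deliver 2→0 → ∅
[10] deliver 0→2 → ∅
[11] deliver 2→1 → ∅
[12] deliver 1→2 → ∅
[13] deliver 2→3 → ∅
[14] deliver 3→2 → ∅
[15] deliver 2→1 → ∅
[16] deliver 0→2 → ∅
[17] deliver 2→0 → ∅
[18] propose(0,'z') → ∅
[19] deliver 0→3 → ∅
[20] deliver 3→0 → ∅
[21] timeout(0) → N0(back v2 [-])
[22] deliver 3→2 → ∅
[23] deliver 3→2 → ∅

empty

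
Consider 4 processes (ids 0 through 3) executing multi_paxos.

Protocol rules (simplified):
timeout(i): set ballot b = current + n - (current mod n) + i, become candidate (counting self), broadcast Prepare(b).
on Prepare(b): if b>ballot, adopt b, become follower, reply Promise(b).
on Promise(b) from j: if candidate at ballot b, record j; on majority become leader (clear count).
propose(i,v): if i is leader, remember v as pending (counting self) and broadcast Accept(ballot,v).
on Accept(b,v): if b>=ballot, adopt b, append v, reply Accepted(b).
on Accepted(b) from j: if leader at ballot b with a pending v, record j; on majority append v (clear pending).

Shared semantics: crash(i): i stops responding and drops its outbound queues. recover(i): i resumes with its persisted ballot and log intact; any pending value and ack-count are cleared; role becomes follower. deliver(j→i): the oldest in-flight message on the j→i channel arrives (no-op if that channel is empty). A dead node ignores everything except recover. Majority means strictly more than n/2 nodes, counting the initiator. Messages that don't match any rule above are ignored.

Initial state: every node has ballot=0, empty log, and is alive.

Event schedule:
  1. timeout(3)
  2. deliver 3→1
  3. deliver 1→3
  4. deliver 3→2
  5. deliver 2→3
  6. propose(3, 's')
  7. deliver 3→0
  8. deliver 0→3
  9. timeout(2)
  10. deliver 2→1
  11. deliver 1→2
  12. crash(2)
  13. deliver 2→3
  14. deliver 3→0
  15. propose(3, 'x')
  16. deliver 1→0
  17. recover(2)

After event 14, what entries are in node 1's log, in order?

empty

[1] timeout(3) → N3(cand b7 [-])
[2] deliver 3→1 → N1(foll b7 [-])
[3] deliver 1→3 → ∅
[4] deliver 3→2 → N2(foll b7 [-])
[5] deliver 2→3 → N3(lead b7 [-])
[6] propose(3,'s') → ∅
[7] deliver 3→0 → N0(foll b7 [-])
[8] deliver 0→3 → ∅
[9] timeout(2) → N2(cand b10 [-])
[10] deliver 2→1 → N1(foll b10 [-])
[11] deliver 1→2 → ∅
[12] crash(2) → N2(✗cand b10 [-])
[13] deliver 2→3 → ∅
[14] deliver 3→0 → N0(foll b7 [s])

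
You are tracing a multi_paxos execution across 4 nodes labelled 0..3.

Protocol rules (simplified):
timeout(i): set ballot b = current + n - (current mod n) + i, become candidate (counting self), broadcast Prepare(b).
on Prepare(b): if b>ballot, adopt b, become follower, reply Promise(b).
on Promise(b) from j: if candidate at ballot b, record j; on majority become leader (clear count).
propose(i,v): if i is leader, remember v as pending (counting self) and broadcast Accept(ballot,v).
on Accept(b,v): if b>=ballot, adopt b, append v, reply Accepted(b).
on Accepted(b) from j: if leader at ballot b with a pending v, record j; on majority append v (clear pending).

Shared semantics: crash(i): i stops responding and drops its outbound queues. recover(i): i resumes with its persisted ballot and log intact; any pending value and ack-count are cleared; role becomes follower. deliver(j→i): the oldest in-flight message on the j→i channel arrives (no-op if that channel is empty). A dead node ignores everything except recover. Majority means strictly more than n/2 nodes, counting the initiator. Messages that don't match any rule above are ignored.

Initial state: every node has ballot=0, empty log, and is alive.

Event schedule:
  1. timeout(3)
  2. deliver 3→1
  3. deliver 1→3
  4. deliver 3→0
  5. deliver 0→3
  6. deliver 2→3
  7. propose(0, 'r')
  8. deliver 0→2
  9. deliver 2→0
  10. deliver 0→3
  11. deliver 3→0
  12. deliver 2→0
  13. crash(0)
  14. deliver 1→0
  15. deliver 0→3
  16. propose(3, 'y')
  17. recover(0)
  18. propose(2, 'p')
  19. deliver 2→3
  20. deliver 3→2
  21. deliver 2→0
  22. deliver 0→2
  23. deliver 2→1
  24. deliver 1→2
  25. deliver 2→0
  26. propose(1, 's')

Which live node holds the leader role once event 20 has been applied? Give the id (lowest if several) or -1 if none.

3

after 1 — timeout(3): n3:cand/b7/[-]
after 2 — deliver 3→1: n1:foll/b7/[-]
after 3 — deliver 1→3: ·
after 4 — deliver 3→0: n0:foll/b7/[-]
after 5 — deliver 0→3: n3:lead/b7/[-]
after 6 — deliver 2→3: ·
after 7 — propose(0,'r'): ·
after 8 — deliver 0→2: ·
after 9 — deliver 2→0: ·
after 10 — deliver 0→3: ·
after 11 — deliver 3→0: ·
after 12 — deliver 2→0: ·
after 13 — crash(0): n0:✗foll/b7/[-]
after 14 — deliver 1→0: ·
after 15 — deliver 0→3: ·
after 16 — propose(3,'y'): ·
after 17 — recover(0): n0:foll/b7/[-]
after 18 — propose(2,'p'): ·
after 19 — deliver 2→3: ·
after 20 — deliver 3→2: n2:foll/b7/[-]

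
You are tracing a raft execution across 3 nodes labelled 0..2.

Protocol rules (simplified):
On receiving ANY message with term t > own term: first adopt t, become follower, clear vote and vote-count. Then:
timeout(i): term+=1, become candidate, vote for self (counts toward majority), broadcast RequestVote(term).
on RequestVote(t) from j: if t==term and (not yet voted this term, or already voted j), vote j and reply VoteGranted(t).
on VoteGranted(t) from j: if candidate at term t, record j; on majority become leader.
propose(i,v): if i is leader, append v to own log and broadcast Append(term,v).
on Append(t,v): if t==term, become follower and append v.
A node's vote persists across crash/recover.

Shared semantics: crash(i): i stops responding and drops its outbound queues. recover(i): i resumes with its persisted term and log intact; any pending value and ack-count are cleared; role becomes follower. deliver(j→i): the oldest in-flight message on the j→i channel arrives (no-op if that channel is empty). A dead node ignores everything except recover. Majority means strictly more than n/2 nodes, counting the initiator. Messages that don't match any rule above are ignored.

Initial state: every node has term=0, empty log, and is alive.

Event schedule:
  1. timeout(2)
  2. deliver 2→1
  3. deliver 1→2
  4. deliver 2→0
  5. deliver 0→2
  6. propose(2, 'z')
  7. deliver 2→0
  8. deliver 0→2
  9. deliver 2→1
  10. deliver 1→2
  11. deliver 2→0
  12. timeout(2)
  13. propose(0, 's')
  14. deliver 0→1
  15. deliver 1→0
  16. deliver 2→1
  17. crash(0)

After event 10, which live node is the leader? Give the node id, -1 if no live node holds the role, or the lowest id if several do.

[1] timeout(2) → N2(cand t1 [-])
[2] deliver 2→1 → N1(foll t1 [-])
[3] deliver 1→2 → N2(lead t1 [-])
[4] deliver 2→0 → N0(foll t1 [-])
[5] deliver 0→2 → ∅
[6] propose(2,'z') → N2(lead t1 [z])
[7] deliver 2→0 → N0(foll t1 [z])
[8] deliver 0→2 → ∅
[9] deliver 2→1 → N1(foll t1 [z])
[10] deliver 1→2 → ∅

2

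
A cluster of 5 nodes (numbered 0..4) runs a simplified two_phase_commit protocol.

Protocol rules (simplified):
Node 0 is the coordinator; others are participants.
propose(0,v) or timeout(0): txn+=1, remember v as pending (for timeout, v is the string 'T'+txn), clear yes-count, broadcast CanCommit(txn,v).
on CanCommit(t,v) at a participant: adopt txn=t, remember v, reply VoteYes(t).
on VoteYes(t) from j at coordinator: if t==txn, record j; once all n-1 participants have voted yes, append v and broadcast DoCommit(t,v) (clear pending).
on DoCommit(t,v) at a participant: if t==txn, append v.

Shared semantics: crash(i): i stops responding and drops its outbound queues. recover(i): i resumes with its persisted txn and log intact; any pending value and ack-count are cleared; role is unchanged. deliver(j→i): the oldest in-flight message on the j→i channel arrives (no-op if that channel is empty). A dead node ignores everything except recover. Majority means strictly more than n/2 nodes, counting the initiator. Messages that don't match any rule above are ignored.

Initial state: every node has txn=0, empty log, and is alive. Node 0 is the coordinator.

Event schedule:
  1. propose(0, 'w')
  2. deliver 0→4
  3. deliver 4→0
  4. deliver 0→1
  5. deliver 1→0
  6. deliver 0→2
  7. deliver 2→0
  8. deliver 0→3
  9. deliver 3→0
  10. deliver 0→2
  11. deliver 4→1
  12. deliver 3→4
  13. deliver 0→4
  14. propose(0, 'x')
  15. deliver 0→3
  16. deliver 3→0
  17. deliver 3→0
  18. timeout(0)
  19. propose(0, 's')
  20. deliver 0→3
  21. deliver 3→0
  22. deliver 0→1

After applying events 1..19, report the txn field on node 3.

e1 propose(0,'w'): 0[coor,t=1,-]
e2 deliver 0→4: 4[part,t=1,-]
e3 deliver 4→0: ·
e4 deliver 0→1: 1[part,t=1,-]
e5 deliver 1→0: ·
e6 deliver 0→2: 2[part,t=1,-]
e7 deliver 2→0: ·
e8 deliver 0→3: 3[part,t=1,-]
e9 deliver 3→0: 0[coor,t=1,w]
e10 deliver 0→2: 2[part,t=1,w]
e11 deliver 4→1: ·
e12 deliver 3→4: ·
e13 deliver 0→4: 4[part,t=1,w]
e14 propose(0,'x'): 0[coor,t=2,w]
e15 deliver 0→3: 3[part,t=1,w]
e16 deliver 3→0: ·
e17 deliver 3→0: ·
e18 timeout(0): 0[coor,t=3,w]
e19 propose(0,'s'): 0[coor,t=4,w]

1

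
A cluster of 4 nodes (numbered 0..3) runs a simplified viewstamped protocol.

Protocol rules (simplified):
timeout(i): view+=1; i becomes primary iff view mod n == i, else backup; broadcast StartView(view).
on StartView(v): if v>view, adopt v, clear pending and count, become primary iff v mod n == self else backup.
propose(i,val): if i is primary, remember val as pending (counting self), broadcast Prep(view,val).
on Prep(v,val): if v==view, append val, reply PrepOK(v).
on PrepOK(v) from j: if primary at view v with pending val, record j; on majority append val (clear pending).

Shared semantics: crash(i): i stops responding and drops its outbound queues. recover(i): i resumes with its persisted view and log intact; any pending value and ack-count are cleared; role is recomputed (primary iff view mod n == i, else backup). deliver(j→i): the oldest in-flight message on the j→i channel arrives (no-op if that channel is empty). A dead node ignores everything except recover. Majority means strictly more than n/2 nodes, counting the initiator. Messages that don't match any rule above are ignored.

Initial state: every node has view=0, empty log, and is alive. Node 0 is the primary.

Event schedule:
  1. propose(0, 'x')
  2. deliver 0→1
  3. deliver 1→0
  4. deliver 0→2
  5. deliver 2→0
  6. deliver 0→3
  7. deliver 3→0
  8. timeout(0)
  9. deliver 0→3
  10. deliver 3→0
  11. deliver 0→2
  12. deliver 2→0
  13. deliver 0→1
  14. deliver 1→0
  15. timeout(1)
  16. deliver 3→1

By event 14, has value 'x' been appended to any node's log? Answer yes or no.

yes

[1] propose(0,'x') → ∅
[2] deliver 0→1 → N1(back v0 [x])
[3] deliver 1→0 → ∅
[4] deliver 0→2 → N2(back v0 [x])
[5] deliver 2→0 → N0(prim v0 [x])
[6] deliver 0→3 → N3(back v0 [x])
[7] deliver 3→0 → ∅
[8] timeout(0) → N0(back v1 [x])
[9] deliver 0→3 → N3(back v1 [x])
[10] deliver 3→0 → ∅
[11] deliver 0→2 → N2(back v1 [x])
[12] deliver 2→0 → ∅
[13] deliver 0→1 → N1(prim v1 [x])
[14] deliver 1→0 → ∅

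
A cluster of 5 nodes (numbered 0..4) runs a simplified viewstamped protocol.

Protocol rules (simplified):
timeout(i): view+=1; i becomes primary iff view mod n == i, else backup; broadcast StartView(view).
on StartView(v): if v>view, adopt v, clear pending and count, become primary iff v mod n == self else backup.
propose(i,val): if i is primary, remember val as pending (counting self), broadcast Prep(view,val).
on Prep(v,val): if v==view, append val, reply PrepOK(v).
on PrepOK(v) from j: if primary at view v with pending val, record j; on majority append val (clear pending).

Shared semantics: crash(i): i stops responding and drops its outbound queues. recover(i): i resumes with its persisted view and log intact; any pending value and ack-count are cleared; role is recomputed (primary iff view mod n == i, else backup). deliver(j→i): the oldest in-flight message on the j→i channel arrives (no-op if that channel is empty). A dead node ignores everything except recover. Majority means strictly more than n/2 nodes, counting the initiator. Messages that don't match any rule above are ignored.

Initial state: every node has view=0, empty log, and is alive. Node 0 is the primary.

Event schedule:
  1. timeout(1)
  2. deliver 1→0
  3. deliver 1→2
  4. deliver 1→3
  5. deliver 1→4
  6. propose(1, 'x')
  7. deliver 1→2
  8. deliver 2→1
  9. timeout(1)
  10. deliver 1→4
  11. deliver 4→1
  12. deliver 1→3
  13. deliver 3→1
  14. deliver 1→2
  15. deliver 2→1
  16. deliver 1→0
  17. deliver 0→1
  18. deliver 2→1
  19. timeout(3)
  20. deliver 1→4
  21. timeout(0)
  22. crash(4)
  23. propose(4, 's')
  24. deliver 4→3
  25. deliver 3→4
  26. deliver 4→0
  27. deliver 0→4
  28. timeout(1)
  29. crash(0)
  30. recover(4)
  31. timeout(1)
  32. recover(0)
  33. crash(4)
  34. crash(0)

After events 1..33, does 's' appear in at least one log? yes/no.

no

step 1 timeout(1): 1={prim,v=1,log=-}
step 2 deliver 1→0: 0={back,v=1,log=-}
step 3 deliver 1→2: 2={back,v=1,log=-}
step 4 deliver 1→3: 3={back,v=1,log=-}
step 5 deliver 1→4: 4={back,v=1,log=-}
step 6 propose(1,'x'): —
step 7 deliver 1→2: 2={back,v=1,log=x}
step 8 deliver 2→1: —
step 9 timeout(1): 1={back,v=2,log=-}
step 10 deliver 1→4: 4={back,v=1,log=x}
step 11 deliver 4→1: —
step 12 deliver 1→3: 3={back,v=1,log=x}
step 13 deliver 3→1: —
step 14 deliver 1→2: 2={prim,v=2,log=x}
step 15 deliver 2→1: —
step 16 deliver 1→0: 0={back,v=1,log=x}
step 17 deliver 0→1: —
step 18 deliver 2→1: —
step 19 timeout(3): 3={back,v=2,log=x}
step 20 deliver 1→4: 4={back,v=2,log=x}
step 21 timeout(0): 0={back,v=2,log=x}
step 22 crash(4): 4={✗back,v=2,log=x}
step 23 propose(4,'s'): —
step 24 deliver 4→3: —
step 25 deliver 3→4: —
step 26 deliver 4→0: —
step 27 deliver 0→4: —
step 28 timeout(1): 1={back,v=3,log=-}
step 29 crash(0): 0={✗back,v=2,log=x}
step 30 recover(4): 4={back,v=2,log=x}
step 31 timeout(1): 1={back,v=4,log=-}
step 32 recover(0): 0={back,v=2,log=x}
step 33 crash(4): 4={✗back,v=2,log=x}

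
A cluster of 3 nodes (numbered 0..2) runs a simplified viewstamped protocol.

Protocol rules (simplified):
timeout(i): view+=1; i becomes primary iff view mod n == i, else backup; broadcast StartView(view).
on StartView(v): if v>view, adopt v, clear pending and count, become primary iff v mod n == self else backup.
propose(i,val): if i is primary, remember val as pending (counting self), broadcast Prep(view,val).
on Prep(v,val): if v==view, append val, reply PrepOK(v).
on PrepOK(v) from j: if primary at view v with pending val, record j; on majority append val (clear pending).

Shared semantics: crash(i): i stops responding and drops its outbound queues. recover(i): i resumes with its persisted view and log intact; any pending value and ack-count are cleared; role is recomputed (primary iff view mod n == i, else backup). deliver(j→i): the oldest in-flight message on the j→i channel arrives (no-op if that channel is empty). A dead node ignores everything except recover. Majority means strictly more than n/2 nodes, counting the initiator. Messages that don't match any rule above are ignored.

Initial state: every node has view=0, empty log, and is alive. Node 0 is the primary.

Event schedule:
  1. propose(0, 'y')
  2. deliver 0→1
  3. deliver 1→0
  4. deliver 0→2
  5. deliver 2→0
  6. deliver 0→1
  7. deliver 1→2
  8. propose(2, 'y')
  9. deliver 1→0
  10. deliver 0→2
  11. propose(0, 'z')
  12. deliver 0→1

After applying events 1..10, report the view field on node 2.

0

1. propose(0,'y'):  nop
2. deliver 0→1:  <1:back v0 y>
3. deliver 1→0:  <0:prim v0 y>
4. deliver 0→2:  <2:back v0 y>
5. deliver 2→0:  nop
6. deliver 0→1:  nop
7. deliver 1→2:  nop
8. propose(2,'y'):  nop
9. deliver 1→0:  nop
10. deliver 0→2:  nop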